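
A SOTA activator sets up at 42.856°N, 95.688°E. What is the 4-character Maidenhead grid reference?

NN72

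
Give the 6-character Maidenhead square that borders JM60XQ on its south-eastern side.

Longitude subsquare x = 23; +1 → 24, wraps to 0 = a, carry into square.
Longitude square 6; +1 → 7.
Latitude subsquare q = 16; −1 → 15 = p.

JM70ap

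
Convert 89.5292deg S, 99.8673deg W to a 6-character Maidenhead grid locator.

EA00bl

Add 180° to longitude and 90° to latitude: 80.1327, 0.4708.
Field: lon ⌊80.1327/20⌋ = 4 → E; lat ⌊0.4708/10⌋ = 0 → A.
Square: lon ⌊0.1327/2⌋ = 0; lat ⌊0.4708/1⌋ = 0.
Subsquare: lon ⌊0.1327/0.0833333⌋ = 1 → b; lat ⌊0.4708/0.0416667⌋ = 11 → l.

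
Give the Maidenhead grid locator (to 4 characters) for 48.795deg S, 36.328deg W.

HE11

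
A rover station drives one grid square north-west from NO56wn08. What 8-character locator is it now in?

Longitude extended square 0; −1 → -1, wraps to 9, carry into subsquare.
Longitude subsquare w = 22; −1 → 21 = v.
Latitude extended square 8; +1 → 9.

NO56vn99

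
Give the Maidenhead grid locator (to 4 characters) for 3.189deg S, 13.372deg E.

JI66

Offset from 180°W / 90°S: lon 193.37°, lat 86.81°.
Field: 193.37/20 → 9 → J, 86.81/10 → 8 → I; chars JI.
Square: 13.37/2 → 6, 6.81/1 → 6; chars 66.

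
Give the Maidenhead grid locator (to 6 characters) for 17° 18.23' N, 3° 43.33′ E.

JK17uh

Offset from 180°W / 90°S: lon 183.7222°, lat 107.3038°.
Field: 183.7222/20 → 9 → J, 107.3038/10 → 10 → K; chars JK.
Square: 3.7222/2 → 1, 7.3038/1 → 7; chars 17.
Subsquare: 1.7222/0.0833333 → 20 → u, 0.3038/0.0416667 → 7 → h; chars uh.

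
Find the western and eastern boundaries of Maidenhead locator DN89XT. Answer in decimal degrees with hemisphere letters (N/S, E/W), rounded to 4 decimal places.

Field D=3, N=13: +3·20° lon, +13·10° lat → SW at lon -120°, lat 40°.
Square 8, 9: +8·2° lon, +9·1° lat → SW at lon -104°, lat 49°.
Subsquare x=23, t=19: +23·0.0833333° lon, +19·0.0416667° lat → SW at lon -102.083°, lat 49.7917°.
Cell spans 0.0833333° lon × 0.0416667° lat.
west 102.0833° W, east 102.0000° W.

102.0833° W, 102.0000° W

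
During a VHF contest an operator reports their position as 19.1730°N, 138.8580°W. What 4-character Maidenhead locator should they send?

Offset from 180°W / 90°S: lon 41.14°, lat 109.17°.
Field (20°×10°, letters A–R): 41.14/20 → 2 → C, 109.17/10 → 10 → K; chars CK.
Square (2°×1°, digits 0–9): 1.14/2 → 0, 9.17/1 → 9; chars 09.

CK09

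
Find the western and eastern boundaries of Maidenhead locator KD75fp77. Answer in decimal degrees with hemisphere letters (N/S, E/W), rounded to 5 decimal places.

34.47500° E, 34.48333° E

Field K=10, D=3: +10·20° lon, +3·10° lat → SW at lon 20°, lat -60°.
Square 7, 5: +7·2° lon, +5·1° lat → SW at lon 34°, lat -55°.
Subsquare f=5, p=15: +5·0.0833333° lon, +15·0.0416667° lat → SW at lon 34.4167°, lat -54.375°.
Extended square 7, 7: +7·0.00833333° lon, +7·0.00416667° lat → SW at lon 34.475°, lat -54.3458°.
Cell spans 0.00833333° lon × 0.00416667° lat.
west 34.47500° E, east 34.48333° E.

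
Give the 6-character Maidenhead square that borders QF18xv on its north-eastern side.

QF28aw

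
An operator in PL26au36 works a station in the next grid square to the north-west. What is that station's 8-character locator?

PL26au27

Longitude extended square 3; −1 → 2.
Latitude extended square 6; +1 → 7.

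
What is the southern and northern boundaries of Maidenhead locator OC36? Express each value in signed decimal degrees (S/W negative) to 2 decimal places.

-64.00, -63.00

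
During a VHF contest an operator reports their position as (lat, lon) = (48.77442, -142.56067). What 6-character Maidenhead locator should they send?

BN88rs

Add 180° to longitude and 90° to latitude: 37.4393, 138.7744.
Field: 37.4393/20 → 1 → B, 138.7744/10 → 13 → N; chars BN.
Square: 17.4393/2 → 8, 8.7744/1 → 8; chars 88.
Subsquare: 1.4393/0.0833333 → 17 → r, 0.7744/0.0416667 → 18 → s; chars rs.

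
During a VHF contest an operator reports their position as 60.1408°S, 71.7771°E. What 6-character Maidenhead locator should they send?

Add 180° to longitude and 90° to latitude: 251.7771, 29.8592.
Field: 251.7771/20 → 12 → M, 29.8592/10 → 2 → C; chars MC.
Square: 11.7771/2 → 5, 9.8592/1 → 9; chars 59.
Subsquare: 1.7771/0.0833333 → 21 → v, 0.8592/0.0416667 → 20 → u; chars vu.

MC59vu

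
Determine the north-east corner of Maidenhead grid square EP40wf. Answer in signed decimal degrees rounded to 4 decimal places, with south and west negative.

60.2500, -90.0833

Field E=4, P=15: +4·20° lon, +15·10° lat → SW at lon -100°, lat 60°.
Square 4, 0: +4·2° lon, +0·1° lat → SW at lon -92°, lat 60°.
Subsquare w=22, f=5: +22·0.0833333° lon, +5·0.0416667° lat → SW at lon -90.1667°, lat 60.2083°.
Cell spans 0.0833333° lon × 0.0416667° lat. NE corner is SW corner plus one full cell.
latitude 60.2500, longitude -90.0833.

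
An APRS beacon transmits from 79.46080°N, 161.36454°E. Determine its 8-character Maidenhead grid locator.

Shift to the Maidenhead origin (180°W, 90°S): lon 341.36454, lat 169.46080.
Field: lon ⌊341.36454/20⌋ = 17 → R; lat ⌊169.46080/10⌋ = 16 → Q.
Square: lon ⌊1.36454/2⌋ = 0; lat ⌊9.46080/1⌋ = 9.
Subsquare: lon ⌊1.36454/0.0833333⌋ = 16 → q; lat ⌊0.46080/0.0416667⌋ = 11 → l.
Extended square: lon ⌊0.03121/0.00833333⌋ = 3; lat ⌊0.00247/0.00416667⌋ = 0.

RQ09ql30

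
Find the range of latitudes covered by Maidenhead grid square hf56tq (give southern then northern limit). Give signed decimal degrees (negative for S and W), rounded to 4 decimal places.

Field H=7, F=5: +7·20° lon, +5·10° lat → SW at lon -40°, lat -40°.
Square 5, 6: +5·2° lon, +6·1° lat → SW at lon -30°, lat -34°.
Subsquare t=19, q=16: +19·0.0833333° lon, +16·0.0416667° lat → SW at lon -28.4167°, lat -33.3333°.
Cell spans 0.0833333° lon × 0.0416667° lat.
south -33.3333, north -33.2917.

-33.3333, -33.2917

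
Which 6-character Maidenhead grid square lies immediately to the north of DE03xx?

DE04xa

Latitude subsquare x = 23; +1 → 24, wraps to 0 = a, carry into square.
Latitude square 3; +1 → 4.
The longitude characters are unchanged.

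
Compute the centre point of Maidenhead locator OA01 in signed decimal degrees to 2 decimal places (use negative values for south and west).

-88.50, 101.00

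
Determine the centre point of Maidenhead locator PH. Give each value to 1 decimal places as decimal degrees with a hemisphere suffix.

Field P=15, H=7: +15·20° lon, +7·10° lat → SW at lon 120°, lat -20°.
Cell spans 20° lon × 10° lat. Centre is SW corner plus half of each.
latitude 15.0° S, longitude 130.0° E.

15.0° S, 130.0° E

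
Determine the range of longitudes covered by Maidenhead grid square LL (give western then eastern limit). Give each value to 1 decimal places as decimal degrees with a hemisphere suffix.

40.0° E, 60.0° E

Field L=11, L=11: +11·20° lon, +11·10° lat → SW at lon 40°, lat 20°.
Cell spans 20° lon × 10° lat.
west 40.0° E, east 60.0° E.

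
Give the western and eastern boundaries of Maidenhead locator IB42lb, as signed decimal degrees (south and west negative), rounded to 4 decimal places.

-11.0833, -11.0000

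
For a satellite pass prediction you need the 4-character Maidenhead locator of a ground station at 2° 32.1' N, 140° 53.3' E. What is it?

QJ02

Shift to the Maidenhead origin (180°W, 90°S): lon 320.89, lat 92.53.
Field (20°×10°, letters A–R): lon ⌊320.89/20⌋ = 16 → Q; lat ⌊92.53/10⌋ = 9 → J.
Square (2°×1°, digits 0–9): lon ⌊0.89/2⌋ = 0; lat ⌊2.53/1⌋ = 2.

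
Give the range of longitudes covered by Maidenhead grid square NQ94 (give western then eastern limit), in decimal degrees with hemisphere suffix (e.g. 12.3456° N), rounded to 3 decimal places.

98.000° E, 100.000° E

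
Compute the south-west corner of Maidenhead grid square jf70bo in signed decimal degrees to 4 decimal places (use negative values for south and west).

Field J=9, F=5: +9·20° lon, +5·10° lat → SW at lon 0°, lat -40°.
Square 7, 0: +7·2° lon, +0·1° lat → SW at lon 14°, lat -40°.
Subsquare b=1, o=14: +1·0.0833333° lon, +14·0.0416667° lat → SW at lon 14.0833°, lat -39.4167°.
latitude -39.4167, longitude 14.0833.

-39.4167, 14.0833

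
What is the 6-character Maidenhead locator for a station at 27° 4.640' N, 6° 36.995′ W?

Offset from 180°W / 90°S: lon 173.3834°, lat 117.0773°.
Field: 173.3834/20 → 8 → I, 117.0773/10 → 11 → L; chars IL.
Square: 13.3834/2 → 6, 7.0773/1 → 7; chars 67.
Subsquare: 1.3834/0.0833333 → 16 → q, 0.0773/0.0416667 → 1 → b; chars qb.

IL67qb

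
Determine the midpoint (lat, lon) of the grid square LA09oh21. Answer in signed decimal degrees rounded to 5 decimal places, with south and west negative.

-80.70208, 41.18750

Field L=11, A=0: +11·20° lon, +0·10° lat → SW at lon 40°, lat -90°.
Square 0, 9: +0·2° lon, +9·1° lat → SW at lon 40°, lat -81°.
Subsquare o=14, h=7: +14·0.0833333° lon, +7·0.0416667° lat → SW at lon 41.1667°, lat -80.7083°.
Extended square 2, 1: +2·0.00833333° lon, +1·0.00416667° lat → SW at lon 41.1833°, lat -80.7042°.
Cell spans 0.00833333° lon × 0.00416667° lat. Centre is SW corner plus half of each.
latitude -80.70208, longitude 41.18750.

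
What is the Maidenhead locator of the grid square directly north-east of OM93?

PM04

Longitude square 9; +1 → 10, wraps to 0, carry into field.
Longitude field O = 14; +1 → 15 = P.
Latitude square 3; +1 → 4.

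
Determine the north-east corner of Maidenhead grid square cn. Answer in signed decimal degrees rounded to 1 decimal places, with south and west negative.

Field C=2, N=13: +2·20° lon, +13·10° lat → SW at lon -140°, lat 40°.
Cell spans 20° lon × 10° lat. NE corner is SW corner plus one full cell.
latitude 50.0, longitude -120.0.

50.0, -120.0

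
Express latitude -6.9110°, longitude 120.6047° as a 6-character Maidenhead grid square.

PI03hc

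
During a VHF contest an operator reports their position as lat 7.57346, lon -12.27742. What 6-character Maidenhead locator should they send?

IJ37un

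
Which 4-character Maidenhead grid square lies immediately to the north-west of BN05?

Longitude square 0; −1 → -1, wraps to 9, carry into field.
Longitude field B = 1; −1 → 0 = A.
Latitude square 5; +1 → 6.

AN96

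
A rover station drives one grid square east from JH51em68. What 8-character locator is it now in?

JH51em78

Longitude extended square 6; +1 → 7.
The latitude characters are unchanged.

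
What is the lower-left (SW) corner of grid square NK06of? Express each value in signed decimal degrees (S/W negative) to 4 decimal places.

16.2083, 81.1667

Field N=13, K=10: +13·20° lon, +10·10° lat → SW at lon 80°, lat 10°.
Square 0, 6: +0·2° lon, +6·1° lat → SW at lon 80°, lat 16°.
Subsquare o=14, f=5: +14·0.0833333° lon, +5·0.0416667° lat → SW at lon 81.1667°, lat 16.2083°.
latitude 16.2083, longitude 81.1667.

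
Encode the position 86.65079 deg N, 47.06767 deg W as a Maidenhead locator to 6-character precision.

GR66lp

Shift to the Maidenhead origin (180°W, 90°S): lon 132.9323, lat 176.6508.
Field: lon ⌊132.9323/20⌋ = 6 → G; lat ⌊176.6508/10⌋ = 17 → R.
Square: lon ⌊12.9323/2⌋ = 6; lat ⌊6.6508/1⌋ = 6.
Subsquare: lon ⌊0.9323/0.0833333⌋ = 11 → l; lat ⌊0.6508/0.0416667⌋ = 15 → p.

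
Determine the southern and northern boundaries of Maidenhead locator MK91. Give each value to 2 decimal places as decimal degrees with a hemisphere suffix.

Field M=12, K=10: +12·20° lon, +10·10° lat → SW at lon 60°, lat 10°.
Square 9, 1: +9·2° lon, +1·1° lat → SW at lon 78°, lat 11°.
Cell spans 2° lon × 1° lat.
south 11.00° N, north 12.00° N.

11.00° N, 12.00° N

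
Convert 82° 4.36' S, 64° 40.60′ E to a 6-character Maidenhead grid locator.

Add 180° to longitude and 90° to latitude: 244.6767, 7.9273.
Field: 244.6767/20 → 12 → M, 7.9273/10 → 0 → A; chars MA.
Square: 4.6767/2 → 2, 7.9273/1 → 7; chars 27.
Subsquare: 0.6767/0.0833333 → 8 → i, 0.9273/0.0416667 → 22 → w; chars iw.

MA27iw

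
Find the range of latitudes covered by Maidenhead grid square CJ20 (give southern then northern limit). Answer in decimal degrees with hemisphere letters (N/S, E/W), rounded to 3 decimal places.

0.000° N, 1.000° N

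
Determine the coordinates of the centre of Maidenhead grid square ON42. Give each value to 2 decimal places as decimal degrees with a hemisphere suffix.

Field O=14, N=13: +14·20° lon, +13·10° lat → SW at lon 100°, lat 40°.
Square 4, 2: +4·2° lon, +2·1° lat → SW at lon 108°, lat 42°.
Cell spans 2° lon × 1° lat. Centre is SW corner plus half of each.
latitude 42.50° N, longitude 109.00° E.

42.50° N, 109.00° E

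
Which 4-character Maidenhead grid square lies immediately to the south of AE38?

AE37

Latitude square 8; −1 → 7.
The longitude characters are unchanged.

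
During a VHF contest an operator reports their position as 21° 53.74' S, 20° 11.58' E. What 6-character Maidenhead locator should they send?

Shift to the Maidenhead origin (180°W, 90°S): lon 200.1930, lat 68.1043.
Field (20°×10°, letters A–R): 200.1930/20 → 10 → K, 68.1043/10 → 6 → G; chars KG.
Square (2°×1°, digits 0–9): 0.1930/2 → 0, 8.1043/1 → 8; chars 08.
Subsquare (5′×2.5′, letters a–x): 0.1930/0.0833333 → 2 → c, 0.1043/0.0416667 → 2 → c; chars cc.

KG08cc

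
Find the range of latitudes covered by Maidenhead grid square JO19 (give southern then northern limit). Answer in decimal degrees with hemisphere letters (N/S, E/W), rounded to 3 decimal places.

Field J=9, O=14: +9·20° lon, +14·10° lat → SW at lon 0°, lat 50°.
Square 1, 9: +1·2° lon, +9·1° lat → SW at lon 2°, lat 59°.
Cell spans 2° lon × 1° lat.
south 59.000° N, north 60.000° N.

59.000° N, 60.000° N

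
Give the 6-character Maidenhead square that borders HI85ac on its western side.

Longitude subsquare a = 0; −1 → -1, wraps to 23 = x, carry into square.
Longitude square 8; −1 → 7.
The latitude characters are unchanged.

HI75xc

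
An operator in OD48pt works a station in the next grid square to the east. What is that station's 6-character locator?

OD48qt

Longitude subsquare p = 15; +1 → 16 = q.
The latitude characters are unchanged.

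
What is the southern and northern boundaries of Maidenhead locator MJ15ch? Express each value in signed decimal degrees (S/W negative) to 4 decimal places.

5.2917, 5.3333

Field M=12, J=9: +12·20° lon, +9·10° lat → SW at lon 60°, lat 0°.
Square 1, 5: +1·2° lon, +5·1° lat → SW at lon 62°, lat 5°.
Subsquare c=2, h=7: +2·0.0833333° lon, +7·0.0416667° lat → SW at lon 62.1667°, lat 5.29167°.
Cell spans 0.0833333° lon × 0.0416667° lat.
south 5.2917, north 5.3333.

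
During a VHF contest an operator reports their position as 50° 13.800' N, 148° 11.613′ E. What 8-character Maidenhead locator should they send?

QO40cf35

Offset from 180°W / 90°S: lon 328.19355°, lat 140.23000°.
Field: lon ⌊328.19355/20⌋ = 16 → Q; lat ⌊140.23000/10⌋ = 14 → O.
Square: lon ⌊8.19355/2⌋ = 4; lat ⌊0.23000/1⌋ = 0.
Subsquare: lon ⌊0.19355/0.0833333⌋ = 2 → c; lat ⌊0.23000/0.0416667⌋ = 5 → f.
Extended square: lon ⌊0.02688/0.00833333⌋ = 3; lat ⌊0.02167/0.00416667⌋ = 5.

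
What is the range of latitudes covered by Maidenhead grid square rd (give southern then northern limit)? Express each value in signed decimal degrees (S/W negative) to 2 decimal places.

Field R=17, D=3: +17·20° lon, +3·10° lat → SW at lon 160°, lat -60°.
Cell spans 20° lon × 10° lat.
south -60.00, north -50.00.

-60.00, -50.00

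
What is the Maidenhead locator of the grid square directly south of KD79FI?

Latitude subsquare i = 8; −1 → 7 = h.
The longitude characters are unchanged.

KD79fh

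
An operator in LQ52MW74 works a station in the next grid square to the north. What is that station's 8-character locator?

LQ52mw75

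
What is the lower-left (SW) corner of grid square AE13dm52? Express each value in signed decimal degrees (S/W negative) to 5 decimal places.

-46.49167, -177.70833

Field A=0, E=4: +0·20° lon, +4·10° lat → SW at lon -180°, lat -50°.
Square 1, 3: +1·2° lon, +3·1° lat → SW at lon -178°, lat -47°.
Subsquare d=3, m=12: +3·0.0833333° lon, +12·0.0416667° lat → SW at lon -177.75°, lat -46.5°.
Extended square 5, 2: +5·0.00833333° lon, +2·0.00416667° lat → SW at lon -177.708°, lat -46.4917°.
latitude -46.49167, longitude -177.70833.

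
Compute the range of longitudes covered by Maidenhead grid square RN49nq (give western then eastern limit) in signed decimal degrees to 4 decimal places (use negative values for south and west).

169.0833, 169.1667

Field R=17, N=13: +17·20° lon, +13·10° lat → SW at lon 160°, lat 40°.
Square 4, 9: +4·2° lon, +9·1° lat → SW at lon 168°, lat 49°.
Subsquare n=13, q=16: +13·0.0833333° lon, +16·0.0416667° lat → SW at lon 169.083°, lat 49.6667°.
Cell spans 0.0833333° lon × 0.0416667° lat.
west 169.0833, east 169.1667.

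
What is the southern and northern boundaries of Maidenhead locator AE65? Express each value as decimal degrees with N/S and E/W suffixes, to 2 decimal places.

45.00° S, 44.00° S

Field A=0, E=4: +0·20° lon, +4·10° lat → SW at lon -180°, lat -50°.
Square 6, 5: +6·2° lon, +5·1° lat → SW at lon -168°, lat -45°.
Cell spans 2° lon × 1° lat.
south 45.00° S, north 44.00° S.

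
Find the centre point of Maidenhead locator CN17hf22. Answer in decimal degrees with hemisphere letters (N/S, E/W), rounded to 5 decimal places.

Field C=2, N=13: +2·20° lon, +13·10° lat → SW at lon -140°, lat 40°.
Square 1, 7: +1·2° lon, +7·1° lat → SW at lon -138°, lat 47°.
Subsquare h=7, f=5: +7·0.0833333° lon, +5·0.0416667° lat → SW at lon -137.417°, lat 47.2083°.
Extended square 2, 2: +2·0.00833333° lon, +2·0.00416667° lat → SW at lon -137.4°, lat 47.2167°.
Cell spans 0.00833333° lon × 0.00416667° lat. Centre is SW corner plus half of each.
latitude 47.21875° N, longitude 137.39583° W.

47.21875° N, 137.39583° W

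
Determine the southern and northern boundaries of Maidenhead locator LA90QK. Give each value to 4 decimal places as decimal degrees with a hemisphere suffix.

89.5833° S, 89.5417° S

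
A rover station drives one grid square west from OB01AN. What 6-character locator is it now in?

Longitude subsquare a = 0; −1 → -1, wraps to 23 = x, carry into square.
Longitude square 0; −1 → -1, wraps to 9, carry into field.
Longitude field O = 14; −1 → 13 = N.
The latitude characters are unchanged.

NB91xn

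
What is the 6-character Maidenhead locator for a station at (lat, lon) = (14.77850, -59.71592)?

GK04ds

Offset from 180°W / 90°S: lon 120.2841°, lat 104.7785°.
Field: 120.2841/20 → 6 → G, 104.7785/10 → 10 → K; chars GK.
Square: 0.2841/2 → 0, 4.7785/1 → 4; chars 04.
Subsquare: 0.2841/0.0833333 → 3 → d, 0.7785/0.0416667 → 18 → s; chars ds.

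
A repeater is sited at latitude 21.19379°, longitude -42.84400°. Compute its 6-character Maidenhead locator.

Offset from 180°W / 90°S: lon 137.1560°, lat 111.1938°.
Field: lon ⌊137.1560/20⌋ = 6 → G; lat ⌊111.1938/10⌋ = 11 → L.
Square: lon ⌊17.1560/2⌋ = 8; lat ⌊1.1938/1⌋ = 1.
Subsquare: lon ⌊1.1560/0.0833333⌋ = 13 → n; lat ⌊0.1938/0.0416667⌋ = 4 → e.

GL81ne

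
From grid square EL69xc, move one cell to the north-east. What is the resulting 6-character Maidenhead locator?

Longitude subsquare x = 23; +1 → 24, wraps to 0 = a, carry into square.
Longitude square 6; +1 → 7.
Latitude subsquare c = 2; +1 → 3 = d.

EL79ad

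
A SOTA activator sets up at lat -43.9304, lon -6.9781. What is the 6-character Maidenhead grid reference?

IE66mb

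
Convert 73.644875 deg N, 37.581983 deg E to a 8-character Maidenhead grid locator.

KQ83sp94

Shift to the Maidenhead origin (180°W, 90°S): lon 217.58198, lat 163.64488.
Field (20°×10°, letters A–R): lon ⌊217.58198/20⌋ = 10 → K; lat ⌊163.64488/10⌋ = 16 → Q.
Square (2°×1°, digits 0–9): lon ⌊17.58198/2⌋ = 8; lat ⌊3.64488/1⌋ = 3.
Subsquare (5′×2.5′, letters a–x): lon ⌊1.58198/0.0833333⌋ = 18 → s; lat ⌊0.64488/0.0416667⌋ = 15 → p.
Extended square (30″×15″, digits 0–9): lon ⌊0.08198/0.00833333⌋ = 9; lat ⌊0.01988/0.00416667⌋ = 4.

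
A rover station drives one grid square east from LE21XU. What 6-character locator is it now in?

Longitude subsquare x = 23; +1 → 24, wraps to 0 = a, carry into square.
Longitude square 2; +1 → 3.
The latitude characters are unchanged.

LE31au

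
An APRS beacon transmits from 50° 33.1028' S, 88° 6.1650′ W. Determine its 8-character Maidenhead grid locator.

ED59wk77

Shift to the Maidenhead origin (180°W, 90°S): lon 91.89725, lat 39.44829.
Field (20°×10°, letters A–R): 91.89725/20 → 4 → E, 39.44829/10 → 3 → D; chars ED.
Square (2°×1°, digits 0–9): 11.89725/2 → 5, 9.44829/1 → 9; chars 59.
Subsquare (5′×2.5′, letters a–x): 1.89725/0.0833333 → 22 → w, 0.44829/0.0416667 → 10 → k; chars wk.
Extended square (30″×15″, digits 0–9): 0.06392/0.00833333 → 7, 0.03162/0.00416667 → 7; chars 77.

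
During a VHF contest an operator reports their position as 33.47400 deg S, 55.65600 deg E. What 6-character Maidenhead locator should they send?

Shift to the Maidenhead origin (180°W, 90°S): lon 235.6560, lat 56.5260.
Field: 235.6560/20 → 11 → L, 56.5260/10 → 5 → F; chars LF.
Square: 15.6560/2 → 7, 6.5260/1 → 6; chars 76.
Subsquare: 1.6560/0.0833333 → 19 → t, 0.5260/0.0416667 → 12 → m; chars tm.

LF76tm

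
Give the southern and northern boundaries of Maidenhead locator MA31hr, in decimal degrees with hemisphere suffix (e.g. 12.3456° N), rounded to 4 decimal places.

Field M=12, A=0: +12·20° lon, +0·10° lat → SW at lon 60°, lat -90°.
Square 3, 1: +3·2° lon, +1·1° lat → SW at lon 66°, lat -89°.
Subsquare h=7, r=17: +7·0.0833333° lon, +17·0.0416667° lat → SW at lon 66.5833°, lat -88.2917°.
Cell spans 0.0833333° lon × 0.0416667° lat.
south 88.2917° S, north 88.2500° S.

88.2917° S, 88.2500° S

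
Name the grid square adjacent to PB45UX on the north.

PB46ua

Latitude subsquare x = 23; +1 → 24, wraps to 0 = a, carry into square.
Latitude square 5; +1 → 6.
The longitude characters are unchanged.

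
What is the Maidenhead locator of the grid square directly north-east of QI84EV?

QI84fw

Longitude subsquare e = 4; +1 → 5 = f.
Latitude subsquare v = 21; +1 → 22 = w.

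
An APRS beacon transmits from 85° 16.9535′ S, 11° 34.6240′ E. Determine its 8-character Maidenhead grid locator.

JA54sr92

Offset from 180°W / 90°S: lon 191.57707°, lat 4.71744°.
Field: 191.57707/20 → 9 → J, 4.71744/10 → 0 → A; chars JA.
Square: 11.57707/2 → 5, 4.71744/1 → 4; chars 54.
Subsquare: 1.57707/0.0833333 → 18 → s, 0.71744/0.0416667 → 17 → r; chars sr.
Extended square: 0.07707/0.00833333 → 9, 0.00911/0.00416667 → 2; chars 92.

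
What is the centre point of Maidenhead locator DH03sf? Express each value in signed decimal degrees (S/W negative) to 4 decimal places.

-16.7708, -118.4583

Field D=3, H=7: +3·20° lon, +7·10° lat → SW at lon -120°, lat -20°.
Square 0, 3: +0·2° lon, +3·1° lat → SW at lon -120°, lat -17°.
Subsquare s=18, f=5: +18·0.0833333° lon, +5·0.0416667° lat → SW at lon -118.5°, lat -16.7917°.
Cell spans 0.0833333° lon × 0.0416667° lat. Centre is SW corner plus half of each.
latitude -16.7708, longitude -118.4583.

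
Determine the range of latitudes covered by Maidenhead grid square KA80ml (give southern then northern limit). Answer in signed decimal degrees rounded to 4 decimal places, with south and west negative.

-89.5417, -89.5000

Field K=10, A=0: +10·20° lon, +0·10° lat → SW at lon 20°, lat -90°.
Square 8, 0: +8·2° lon, +0·1° lat → SW at lon 36°, lat -90°.
Subsquare m=12, l=11: +12·0.0833333° lon, +11·0.0416667° lat → SW at lon 37°, lat -89.5417°.
Cell spans 0.0833333° lon × 0.0416667° lat.
south -89.5417, north -89.5000.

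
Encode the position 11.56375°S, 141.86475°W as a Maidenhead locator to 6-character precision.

BH98bk

Shift to the Maidenhead origin (180°W, 90°S): lon 38.1353, lat 78.4363.
Field (20°×10°, letters A–R): lon ⌊38.1353/20⌋ = 1 → B; lat ⌊78.4363/10⌋ = 7 → H.
Square (2°×1°, digits 0–9): lon ⌊18.1353/2⌋ = 9; lat ⌊8.4363/1⌋ = 8.
Subsquare (5′×2.5′, letters a–x): lon ⌊0.1353/0.0833333⌋ = 1 → b; lat ⌊0.4363/0.0416667⌋ = 10 → k.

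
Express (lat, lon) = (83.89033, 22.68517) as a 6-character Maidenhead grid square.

Offset from 180°W / 90°S: lon 202.6852°, lat 173.8903°.
Field: 202.6852/20 → 10 → K, 173.8903/10 → 17 → R; chars KR.
Square: 2.6852/2 → 1, 3.8903/1 → 3; chars 13.
Subsquare: 0.6852/0.0833333 → 8 → i, 0.8903/0.0416667 → 21 → v; chars iv.

KR13iv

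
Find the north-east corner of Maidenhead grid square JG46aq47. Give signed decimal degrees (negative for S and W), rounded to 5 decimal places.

Field J=9, G=6: +9·20° lon, +6·10° lat → SW at lon 0°, lat -30°.
Square 4, 6: +4·2° lon, +6·1° lat → SW at lon 8°, lat -24°.
Subsquare a=0, q=16: +0·0.0833333° lon, +16·0.0416667° lat → SW at lon 8°, lat -23.3333°.
Extended square 4, 7: +4·0.00833333° lon, +7·0.00416667° lat → SW at lon 8.03333°, lat -23.3042°.
Cell spans 0.00833333° lon × 0.00416667° lat. NE corner is SW corner plus one full cell.
latitude -23.30000, longitude 8.04167.

-23.30000, 8.04167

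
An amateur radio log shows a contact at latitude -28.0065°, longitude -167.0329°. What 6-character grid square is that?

AG61lx

Offset from 180°W / 90°S: lon 12.9671°, lat 61.9935°.
Field: lon ⌊12.9671/20⌋ = 0 → A; lat ⌊61.9935/10⌋ = 6 → G.
Square: lon ⌊12.9671/2⌋ = 6; lat ⌊1.9935/1⌋ = 1.
Subsquare: lon ⌊0.9671/0.0833333⌋ = 11 → l; lat ⌊0.9935/0.0416667⌋ = 23 → x.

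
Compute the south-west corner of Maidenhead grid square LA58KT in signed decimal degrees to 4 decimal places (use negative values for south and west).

Field L=11, A=0: +11·20° lon, +0·10° lat → SW at lon 40°, lat -90°.
Square 5, 8: +5·2° lon, +8·1° lat → SW at lon 50°, lat -82°.
Subsquare k=10, t=19: +10·0.0833333° lon, +19·0.0416667° lat → SW at lon 50.8333°, lat -81.2083°.
latitude -81.2083, longitude 50.8333.

-81.2083, 50.8333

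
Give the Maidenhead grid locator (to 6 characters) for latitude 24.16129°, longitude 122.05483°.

PL14ad

Shift to the Maidenhead origin (180°W, 90°S): lon 302.0548, lat 114.1613.
Field: 302.0548/20 → 15 → P, 114.1613/10 → 11 → L; chars PL.
Square: 2.0548/2 → 1, 4.1613/1 → 4; chars 14.
Subsquare: 0.0548/0.0833333 → 0 → a, 0.1613/0.0416667 → 3 → d; chars ad.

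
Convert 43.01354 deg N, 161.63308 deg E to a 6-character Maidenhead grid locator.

Add 180° to longitude and 90° to latitude: 341.6331, 133.0135.
Field (20°×10°, letters A–R): lon ⌊341.6331/20⌋ = 17 → R; lat ⌊133.0135/10⌋ = 13 → N.
Square (2°×1°, digits 0–9): lon ⌊1.6331/2⌋ = 0; lat ⌊3.0135/1⌋ = 3.
Subsquare (5′×2.5′, letters a–x): lon ⌊1.6331/0.0833333⌋ = 19 → t; lat ⌊0.0135/0.0416667⌋ = 0 → a.

RN03ta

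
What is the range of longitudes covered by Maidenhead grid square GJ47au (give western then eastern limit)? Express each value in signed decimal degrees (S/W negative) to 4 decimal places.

-52.0000, -51.9167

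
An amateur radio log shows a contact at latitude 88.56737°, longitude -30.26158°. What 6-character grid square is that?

HR48un

Shift to the Maidenhead origin (180°W, 90°S): lon 149.7384, lat 178.5674.
Field: lon ⌊149.7384/20⌋ = 7 → H; lat ⌊178.5674/10⌋ = 17 → R.
Square: lon ⌊9.7384/2⌋ = 4; lat ⌊8.5674/1⌋ = 8.
Subsquare: lon ⌊1.7384/0.0833333⌋ = 20 → u; lat ⌊0.5674/0.0416667⌋ = 13 → n.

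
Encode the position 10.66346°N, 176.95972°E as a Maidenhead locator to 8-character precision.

Shift to the Maidenhead origin (180°W, 90°S): lon 356.95972, lat 100.66346.
Field: 356.95972/20 → 17 → R, 100.66346/10 → 10 → K; chars RK.
Square: 16.95972/2 → 8, 0.66346/1 → 0; chars 80.
Subsquare: 0.95972/0.0833333 → 11 → l, 0.66346/0.0416667 → 15 → p; chars lp.
Extended square: 0.04305/0.00833333 → 5, 0.03846/0.00416667 → 9; chars 59.

RK80lp59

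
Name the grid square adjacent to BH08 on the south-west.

Longitude square 0; −1 → -1, wraps to 9, carry into field.
Longitude field B = 1; −1 → 0 = A.
Latitude square 8; −1 → 7.

AH97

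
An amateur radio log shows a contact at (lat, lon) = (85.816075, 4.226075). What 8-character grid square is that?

JR25ct75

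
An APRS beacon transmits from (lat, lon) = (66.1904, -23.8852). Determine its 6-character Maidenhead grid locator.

Offset from 180°W / 90°S: lon 156.1148°, lat 156.1904°.
Field: lon ⌊156.1148/20⌋ = 7 → H; lat ⌊156.1904/10⌋ = 15 → P.
Square: lon ⌊16.1148/2⌋ = 8; lat ⌊6.1904/1⌋ = 6.
Subsquare: lon ⌊0.1148/0.0833333⌋ = 1 → b; lat ⌊0.1904/0.0416667⌋ = 4 → e.

HP86be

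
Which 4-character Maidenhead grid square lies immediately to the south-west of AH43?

Longitude square 4; −1 → 3.
Latitude square 3; −1 → 2.

AH32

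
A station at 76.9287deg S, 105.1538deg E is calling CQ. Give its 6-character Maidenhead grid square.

OB23nb

Add 180° to longitude and 90° to latitude: 285.1538, 13.0713.
Field (20°×10°, letters A–R): 285.1538/20 → 14 → O, 13.0713/10 → 1 → B; chars OB.
Square (2°×1°, digits 0–9): 5.1538/2 → 2, 3.0713/1 → 3; chars 23.
Subsquare (5′×2.5′, letters a–x): 1.1538/0.0833333 → 13 → n, 0.0713/0.0416667 → 1 → b; chars nb.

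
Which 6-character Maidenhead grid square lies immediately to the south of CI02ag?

Latitude subsquare g = 6; −1 → 5 = f.
The longitude characters are unchanged.

CI02af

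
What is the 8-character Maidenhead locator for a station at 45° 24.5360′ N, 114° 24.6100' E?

ON75ej98

Add 180° to longitude and 90° to latitude: 294.41017, 135.40893.
Field (20°×10°, letters A–R): 294.41017/20 → 14 → O, 135.40893/10 → 13 → N; chars ON.
Square (2°×1°, digits 0–9): 14.41017/2 → 7, 5.40893/1 → 5; chars 75.
Subsquare (5′×2.5′, letters a–x): 0.41017/0.0833333 → 4 → e, 0.40893/0.0416667 → 9 → j; chars ej.
Extended square (30″×15″, digits 0–9): 0.07683/0.00833333 → 9, 0.03393/0.00416667 → 8; chars 98.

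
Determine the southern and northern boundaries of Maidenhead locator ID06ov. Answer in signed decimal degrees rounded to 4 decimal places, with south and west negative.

Field I=8, D=3: +8·20° lon, +3·10° lat → SW at lon -20°, lat -60°.
Square 0, 6: +0·2° lon, +6·1° lat → SW at lon -20°, lat -54°.
Subsquare o=14, v=21: +14·0.0833333° lon, +21·0.0416667° lat → SW at lon -18.8333°, lat -53.125°.
Cell spans 0.0833333° lon × 0.0416667° lat.
south -53.1250, north -53.0833.

-53.1250, -53.0833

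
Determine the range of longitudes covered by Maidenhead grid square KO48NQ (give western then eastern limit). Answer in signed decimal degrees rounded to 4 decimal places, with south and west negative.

29.0833, 29.1667

Field K=10, O=14: +10·20° lon, +14·10° lat → SW at lon 20°, lat 50°.
Square 4, 8: +4·2° lon, +8·1° lat → SW at lon 28°, lat 58°.
Subsquare n=13, q=16: +13·0.0833333° lon, +16·0.0416667° lat → SW at lon 29.0833°, lat 58.6667°.
Cell spans 0.0833333° lon × 0.0416667° lat.
west 29.0833, east 29.1667.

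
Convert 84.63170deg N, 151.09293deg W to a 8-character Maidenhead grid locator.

BR44kp81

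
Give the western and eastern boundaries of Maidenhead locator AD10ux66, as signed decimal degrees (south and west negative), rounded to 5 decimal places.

-176.28333, -176.27500

Field A=0, D=3: +0·20° lon, +3·10° lat → SW at lon -180°, lat -60°.
Square 1, 0: +1·2° lon, +0·1° lat → SW at lon -178°, lat -60°.
Subsquare u=20, x=23: +20·0.0833333° lon, +23·0.0416667° lat → SW at lon -176.333°, lat -59.0417°.
Extended square 6, 6: +6·0.00833333° lon, +6·0.00416667° lat → SW at lon -176.283°, lat -59.0167°.
Cell spans 0.00833333° lon × 0.00416667° lat.
west -176.28333, east -176.27500.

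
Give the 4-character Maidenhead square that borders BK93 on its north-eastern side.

CK04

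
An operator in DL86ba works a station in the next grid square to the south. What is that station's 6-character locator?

DL85bx

Latitude subsquare a = 0; −1 → -1, wraps to 23 = x, carry into square.
Latitude square 6; −1 → 5.
The longitude characters are unchanged.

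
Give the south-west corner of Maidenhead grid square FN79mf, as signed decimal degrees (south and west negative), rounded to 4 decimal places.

49.2083, -65.0000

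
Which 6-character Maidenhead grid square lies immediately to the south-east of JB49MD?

JB49nc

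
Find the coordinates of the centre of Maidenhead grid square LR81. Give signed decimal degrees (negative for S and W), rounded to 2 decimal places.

81.50, 57.00

Field L=11, R=17: +11·20° lon, +17·10° lat → SW at lon 40°, lat 80°.
Square 8, 1: +8·2° lon, +1·1° lat → SW at lon 56°, lat 81°.
Cell spans 2° lon × 1° lat. Centre is SW corner plus half of each.
latitude 81.50, longitude 57.00.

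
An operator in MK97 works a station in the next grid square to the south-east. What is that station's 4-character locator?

NK06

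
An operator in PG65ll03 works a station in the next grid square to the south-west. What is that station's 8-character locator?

PG65kl92

Longitude extended square 0; −1 → -1, wraps to 9, carry into subsquare.
Longitude subsquare l = 11; −1 → 10 = k.
Latitude extended square 3; −1 → 2.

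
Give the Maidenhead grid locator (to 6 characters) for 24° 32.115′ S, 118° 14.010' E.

Add 180° to longitude and 90° to latitude: 298.2335, 65.4647.
Field (20°×10°, letters A–R): lon ⌊298.2335/20⌋ = 14 → O; lat ⌊65.4647/10⌋ = 6 → G.
Square (2°×1°, digits 0–9): lon ⌊18.2335/2⌋ = 9; lat ⌊5.4647/1⌋ = 5.
Subsquare (5′×2.5′, letters a–x): lon ⌊0.2335/0.0833333⌋ = 2 → c; lat ⌊0.4647/0.0416667⌋ = 11 → l.

OG95cl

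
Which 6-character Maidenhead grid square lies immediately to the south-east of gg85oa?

GG84px

Longitude subsquare o = 14; +1 → 15 = p.
Latitude subsquare a = 0; −1 → -1, wraps to 23 = x, carry into square.
Latitude square 5; −1 → 4.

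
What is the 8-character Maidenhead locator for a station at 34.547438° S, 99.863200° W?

EF05bk68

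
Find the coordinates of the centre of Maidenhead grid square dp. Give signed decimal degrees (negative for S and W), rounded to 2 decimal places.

65.00, -110.00

Field D=3, P=15: +3·20° lon, +15·10° lat → SW at lon -120°, lat 60°.
Cell spans 20° lon × 10° lat. Centre is SW corner plus half of each.
latitude 65.00, longitude -110.00.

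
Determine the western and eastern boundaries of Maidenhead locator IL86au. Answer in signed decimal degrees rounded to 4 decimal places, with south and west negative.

-4.0000, -3.9167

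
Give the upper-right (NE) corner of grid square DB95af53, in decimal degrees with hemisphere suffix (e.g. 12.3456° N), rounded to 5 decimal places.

Field D=3, B=1: +3·20° lon, +1·10° lat → SW at lon -120°, lat -80°.
Square 9, 5: +9·2° lon, +5·1° lat → SW at lon -102°, lat -75°.
Subsquare a=0, f=5: +0·0.0833333° lon, +5·0.0416667° lat → SW at lon -102°, lat -74.7917°.
Extended square 5, 3: +5·0.00833333° lon, +3·0.00416667° lat → SW at lon -101.958°, lat -74.7792°.
Cell spans 0.00833333° lon × 0.00416667° lat. NE corner is SW corner plus one full cell.
latitude 74.77500° S, longitude 101.95000° W.

74.77500° S, 101.95000° W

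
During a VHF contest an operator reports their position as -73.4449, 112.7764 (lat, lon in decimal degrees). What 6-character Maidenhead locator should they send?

OB66jn

Offset from 180°W / 90°S: lon 292.7764°, lat 16.5551°.
Field (20°×10°, letters A–R): 292.7764/20 → 14 → O, 16.5551/10 → 1 → B; chars OB.
Square (2°×1°, digits 0–9): 12.7764/2 → 6, 6.5551/1 → 6; chars 66.
Subsquare (5′×2.5′, letters a–x): 0.7764/0.0833333 → 9 → j, 0.5551/0.0416667 → 13 → n; chars jn.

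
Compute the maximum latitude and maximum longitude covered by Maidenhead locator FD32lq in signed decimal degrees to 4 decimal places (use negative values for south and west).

-57.2917, -73.0000

Field F=5, D=3: +5·20° lon, +3·10° lat → SW at lon -80°, lat -60°.
Square 3, 2: +3·2° lon, +2·1° lat → SW at lon -74°, lat -58°.
Subsquare l=11, q=16: +11·0.0833333° lon, +16·0.0416667° lat → SW at lon -73.0833°, lat -57.3333°.
Cell spans 0.0833333° lon × 0.0416667° lat. NE corner is SW corner plus one full cell.
latitude -57.2917, longitude -73.0000.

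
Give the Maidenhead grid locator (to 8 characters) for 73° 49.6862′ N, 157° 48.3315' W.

BQ13ct38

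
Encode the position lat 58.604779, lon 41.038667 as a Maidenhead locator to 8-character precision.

LO08mo45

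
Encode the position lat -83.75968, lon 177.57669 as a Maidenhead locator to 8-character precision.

Offset from 180°W / 90°S: lon 357.57669°, lat 6.24032°.
Field: 357.57669/20 → 17 → R, 6.24032/10 → 0 → A; chars RA.
Square: 17.57669/2 → 8, 6.24032/1 → 6; chars 86.
Subsquare: 1.57669/0.0833333 → 18 → s, 0.24032/0.0416667 → 5 → f; chars sf.
Extended square: 0.07669/0.00833333 → 9, 0.03199/0.00416667 → 7; chars 97.

RA86sf97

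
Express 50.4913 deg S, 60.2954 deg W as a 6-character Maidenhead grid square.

Offset from 180°W / 90°S: lon 119.7046°, lat 39.5087°.
Field: lon ⌊119.7046/20⌋ = 5 → F; lat ⌊39.5087/10⌋ = 3 → D.
Square: lon ⌊19.7046/2⌋ = 9; lat ⌊9.5087/1⌋ = 9.
Subsquare: lon ⌊1.7046/0.0833333⌋ = 20 → u; lat ⌊0.5087/0.0416667⌋ = 12 → m.

FD99um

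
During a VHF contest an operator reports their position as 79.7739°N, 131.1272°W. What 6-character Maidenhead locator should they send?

CQ49ks

Shift to the Maidenhead origin (180°W, 90°S): lon 48.8728, lat 169.7739.
Field: lon ⌊48.8728/20⌋ = 2 → C; lat ⌊169.7739/10⌋ = 16 → Q.
Square: lon ⌊8.8728/2⌋ = 4; lat ⌊9.7739/1⌋ = 9.
Subsquare: lon ⌊0.8728/0.0833333⌋ = 10 → k; lat ⌊0.7739/0.0416667⌋ = 18 → s.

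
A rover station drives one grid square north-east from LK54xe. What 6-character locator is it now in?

LK64af

Longitude subsquare x = 23; +1 → 24, wraps to 0 = a, carry into square.
Longitude square 5; +1 → 6.
Latitude subsquare e = 4; +1 → 5 = f.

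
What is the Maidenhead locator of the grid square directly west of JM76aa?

Longitude subsquare a = 0; −1 → -1, wraps to 23 = x, carry into square.
Longitude square 7; −1 → 6.
The latitude characters are unchanged.

JM66xa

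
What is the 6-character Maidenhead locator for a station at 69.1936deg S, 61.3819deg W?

Add 180° to longitude and 90° to latitude: 118.6181, 20.8064.
Field: 118.6181/20 → 5 → F, 20.8064/10 → 2 → C; chars FC.
Square: 18.6181/2 → 9, 0.8064/1 → 0; chars 90.
Subsquare: 0.6181/0.0833333 → 7 → h, 0.8064/0.0416667 → 19 → t; chars ht.

FC90ht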